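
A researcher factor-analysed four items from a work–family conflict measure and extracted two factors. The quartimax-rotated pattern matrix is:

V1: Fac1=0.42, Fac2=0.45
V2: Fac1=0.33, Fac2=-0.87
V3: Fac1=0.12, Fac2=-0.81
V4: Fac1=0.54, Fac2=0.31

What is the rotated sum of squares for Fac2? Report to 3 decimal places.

1.712

SS loadings for Fac2 = 0.45² + (-0.87)² + (-0.81)² + 0.31² = 0.2025 + 0.7569 + 0.6561 + 0.0961 = 1.7116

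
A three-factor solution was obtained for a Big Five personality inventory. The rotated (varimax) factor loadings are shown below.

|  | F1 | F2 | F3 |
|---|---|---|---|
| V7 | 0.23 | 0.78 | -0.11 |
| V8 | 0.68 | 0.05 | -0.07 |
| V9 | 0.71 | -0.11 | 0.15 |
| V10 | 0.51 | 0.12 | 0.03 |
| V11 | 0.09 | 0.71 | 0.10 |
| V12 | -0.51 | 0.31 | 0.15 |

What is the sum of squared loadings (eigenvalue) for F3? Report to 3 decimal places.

SS loadings for F3 = (-0.11)² + (-0.07)² + 0.15² + 0.03² + 0.10² + 0.15² = 0.0121 + 0.0049 + 0.0225 + 0.0009 + 0.0100 + 0.0225 = 0.0729

0.073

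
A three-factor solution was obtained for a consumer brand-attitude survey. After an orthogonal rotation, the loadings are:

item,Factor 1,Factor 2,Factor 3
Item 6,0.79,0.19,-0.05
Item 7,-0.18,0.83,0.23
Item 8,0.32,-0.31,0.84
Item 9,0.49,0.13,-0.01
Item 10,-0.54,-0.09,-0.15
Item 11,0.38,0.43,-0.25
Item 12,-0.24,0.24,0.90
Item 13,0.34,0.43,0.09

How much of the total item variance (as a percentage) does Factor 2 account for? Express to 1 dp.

SS loadings for Factor 2 = 0.19² + 0.83² + (-0.31)² + 0.13² + (-0.09)² + 0.43² + 0.24² + 0.43² = 1.2735
With 8 standardized items, total variance = 8. Proportion = 1.2735/8 = 0.1592 → 15.92%.

15.9%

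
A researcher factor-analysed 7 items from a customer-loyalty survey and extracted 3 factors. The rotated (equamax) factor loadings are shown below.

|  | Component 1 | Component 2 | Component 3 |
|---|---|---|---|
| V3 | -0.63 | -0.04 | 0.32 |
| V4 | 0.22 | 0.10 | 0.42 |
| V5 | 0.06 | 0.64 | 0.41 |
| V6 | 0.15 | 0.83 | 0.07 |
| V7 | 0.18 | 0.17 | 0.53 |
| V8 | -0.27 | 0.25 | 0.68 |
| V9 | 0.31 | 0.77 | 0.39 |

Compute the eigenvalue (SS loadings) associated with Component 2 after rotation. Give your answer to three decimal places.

1.794

SS loadings for Component 2 = (-0.04)² + 0.10² + 0.64² + 0.83² + 0.17² + 0.25² + 0.77² = 0.0016 + 0.0100 + 0.4096 + 0.6889 + 0.0289 + 0.0625 + 0.5929 = 1.7944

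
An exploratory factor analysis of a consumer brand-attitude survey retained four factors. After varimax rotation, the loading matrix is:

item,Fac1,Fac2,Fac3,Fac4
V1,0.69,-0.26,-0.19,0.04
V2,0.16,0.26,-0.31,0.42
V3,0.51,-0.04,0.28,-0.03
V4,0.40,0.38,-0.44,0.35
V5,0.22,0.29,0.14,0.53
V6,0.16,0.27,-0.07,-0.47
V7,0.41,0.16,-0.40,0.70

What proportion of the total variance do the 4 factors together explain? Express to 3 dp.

0.501

SS loadings by factor: 1.1639, 0.4638, 0.5887, 1.2932; total = 3.5096.
Total variance with 7 standardized items is 7, so the solution explains 3.5096/7 = 0.5014.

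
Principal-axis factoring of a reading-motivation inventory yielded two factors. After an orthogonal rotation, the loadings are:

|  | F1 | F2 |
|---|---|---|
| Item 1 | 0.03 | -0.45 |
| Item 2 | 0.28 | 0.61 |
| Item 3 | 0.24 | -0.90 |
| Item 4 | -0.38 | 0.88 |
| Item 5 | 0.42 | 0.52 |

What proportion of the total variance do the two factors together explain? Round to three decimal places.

0.577

SS loadings by factor: 0.4577, 2.4294; total = 2.8871.
Total variance with 5 standardized items is 5, so the solution explains 2.8871/5 = 0.5774.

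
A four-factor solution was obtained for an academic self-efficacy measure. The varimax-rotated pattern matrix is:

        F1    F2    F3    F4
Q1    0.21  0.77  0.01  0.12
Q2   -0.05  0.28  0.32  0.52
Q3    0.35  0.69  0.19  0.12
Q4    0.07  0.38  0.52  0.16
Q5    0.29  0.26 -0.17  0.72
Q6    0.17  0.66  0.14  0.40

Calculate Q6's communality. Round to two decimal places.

h² = 0.17² + 0.66² + 0.14² + 0.40² = 0.0289 + 0.4356 + 0.0196 + 0.1600 = 0.6441

0.64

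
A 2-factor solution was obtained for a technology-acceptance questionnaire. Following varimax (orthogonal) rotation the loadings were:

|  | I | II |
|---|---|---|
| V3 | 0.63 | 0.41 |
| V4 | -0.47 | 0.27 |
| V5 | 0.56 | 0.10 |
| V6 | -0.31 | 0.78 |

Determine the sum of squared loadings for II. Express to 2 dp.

SS loadings for II = 0.41² + 0.27² + 0.10² + 0.78² = 0.1681 + 0.0729 + 0.0100 + 0.6084 = 0.8594

0.86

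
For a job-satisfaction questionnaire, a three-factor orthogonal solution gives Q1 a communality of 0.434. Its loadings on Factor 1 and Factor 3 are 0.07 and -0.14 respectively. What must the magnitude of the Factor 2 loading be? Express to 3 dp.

0.640

Under orthogonal rotation h² = Σλ², so λ_Factor 2² = h² − (0.0245) = 0.434 − 0.0245 = 0.4095.
|λ| = √0.4095 = 0.6399.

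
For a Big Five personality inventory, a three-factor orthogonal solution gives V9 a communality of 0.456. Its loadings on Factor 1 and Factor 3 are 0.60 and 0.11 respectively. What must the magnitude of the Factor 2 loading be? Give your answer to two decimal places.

Under orthogonal rotation h² = Σλ², so λ_Factor 2² = h² − (0.3721) = 0.456 − 0.3721 = 0.0839.
|λ| = √0.0839 = 0.2897.

0.29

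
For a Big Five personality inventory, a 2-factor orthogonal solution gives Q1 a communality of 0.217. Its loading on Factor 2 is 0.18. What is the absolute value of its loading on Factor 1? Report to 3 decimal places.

Under orthogonal rotation h² = Σλ², so λ_Factor 1² = h² − (0.0324) = 0.217 − 0.0324 = 0.1846.
|λ| = √0.1846 = 0.4297.

0.430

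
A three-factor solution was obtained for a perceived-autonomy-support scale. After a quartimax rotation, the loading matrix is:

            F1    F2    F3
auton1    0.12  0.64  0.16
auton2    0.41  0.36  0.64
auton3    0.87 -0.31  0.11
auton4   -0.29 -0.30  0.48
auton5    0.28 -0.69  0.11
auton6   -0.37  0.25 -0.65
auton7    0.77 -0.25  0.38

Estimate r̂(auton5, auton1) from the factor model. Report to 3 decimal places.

-0.390

r̂ = Σ λ_i·λ_j across factors = (0.28)(0.12) + (-0.69)(0.64) + (0.11)(0.16)
  = +0.0336 -0.4416 +0.0176 = -0.3904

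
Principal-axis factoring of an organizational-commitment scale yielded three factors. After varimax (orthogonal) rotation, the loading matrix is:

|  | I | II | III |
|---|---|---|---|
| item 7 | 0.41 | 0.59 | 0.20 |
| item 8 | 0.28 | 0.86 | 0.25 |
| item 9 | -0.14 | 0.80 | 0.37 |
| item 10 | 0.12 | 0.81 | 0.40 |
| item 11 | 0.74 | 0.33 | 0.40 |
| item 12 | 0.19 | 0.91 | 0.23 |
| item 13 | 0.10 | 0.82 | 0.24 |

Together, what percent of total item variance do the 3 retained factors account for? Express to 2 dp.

79.10%

Communalities: 0.5562, 0.8805, 0.7965, 0.8305, 0.8165, 0.9171, 0.7400; Σh² = 5.5373.
Total variance with 7 standardized items is 7, so the solution explains 5.5373/7 = 0.7910 = 79.10%.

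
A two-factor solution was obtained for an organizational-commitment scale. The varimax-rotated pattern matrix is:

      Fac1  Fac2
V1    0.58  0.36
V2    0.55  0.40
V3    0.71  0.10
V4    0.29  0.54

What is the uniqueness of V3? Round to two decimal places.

h² = 0.71² + 0.10² = 0.5041 + 0.0100 = 0.5141
Uniqueness u² = 1 − h² = 1 − 0.5141 = 0.4859

0.49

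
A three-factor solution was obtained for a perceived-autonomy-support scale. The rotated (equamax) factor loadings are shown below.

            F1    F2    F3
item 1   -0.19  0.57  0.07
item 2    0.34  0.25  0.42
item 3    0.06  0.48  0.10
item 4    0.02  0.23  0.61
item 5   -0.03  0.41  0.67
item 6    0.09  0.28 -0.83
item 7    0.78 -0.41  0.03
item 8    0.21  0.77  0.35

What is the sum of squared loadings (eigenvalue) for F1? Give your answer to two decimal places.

SS loadings for F1 = (-0.19)² + 0.34² + 0.06² + 0.02² + (-0.03)² + 0.09² + 0.78² + 0.21² = 0.0361 + 0.1156 + 0.0036 + 0.0004 + 0.0009 + 0.0081 + 0.6084 + 0.0441 = 0.8172

0.82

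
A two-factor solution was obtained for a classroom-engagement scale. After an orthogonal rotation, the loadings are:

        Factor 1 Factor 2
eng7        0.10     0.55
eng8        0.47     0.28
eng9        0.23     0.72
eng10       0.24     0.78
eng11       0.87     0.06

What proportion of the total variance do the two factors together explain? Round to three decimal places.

SS loadings by factor: 1.0983, 1.5113; total = 2.6096.
Total variance with 5 standardized items is 5, so the solution explains 2.6096/5 = 0.5219.

0.522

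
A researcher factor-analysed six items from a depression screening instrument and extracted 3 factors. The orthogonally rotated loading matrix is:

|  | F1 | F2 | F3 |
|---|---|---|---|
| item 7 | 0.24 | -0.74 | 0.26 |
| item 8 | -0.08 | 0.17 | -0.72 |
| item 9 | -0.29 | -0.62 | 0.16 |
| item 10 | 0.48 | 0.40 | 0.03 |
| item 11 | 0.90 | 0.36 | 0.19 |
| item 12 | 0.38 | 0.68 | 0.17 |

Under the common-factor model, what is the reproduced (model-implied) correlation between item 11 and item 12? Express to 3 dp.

0.619

r̂ = Σ λ_i·λ_j across factors = (0.90)(0.38) + (0.36)(0.68) + (0.19)(0.17)
  = +0.3420 +0.2448 +0.0323 = 0.6191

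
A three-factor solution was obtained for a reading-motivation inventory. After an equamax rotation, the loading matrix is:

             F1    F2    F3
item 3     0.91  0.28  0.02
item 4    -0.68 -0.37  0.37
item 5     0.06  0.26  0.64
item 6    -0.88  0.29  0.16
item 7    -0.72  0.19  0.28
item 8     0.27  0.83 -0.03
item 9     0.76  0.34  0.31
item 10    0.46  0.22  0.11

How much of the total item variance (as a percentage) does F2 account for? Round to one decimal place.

15.7%

SS loadings for F2 = 0.28² + (-0.37)² + 0.26² + 0.29² + 0.19² + 0.83² + 0.34² + 0.22² = 1.2560
With 8 standardized items, total variance = 8. Proportion = 1.2560/8 = 0.1570 → 15.70%.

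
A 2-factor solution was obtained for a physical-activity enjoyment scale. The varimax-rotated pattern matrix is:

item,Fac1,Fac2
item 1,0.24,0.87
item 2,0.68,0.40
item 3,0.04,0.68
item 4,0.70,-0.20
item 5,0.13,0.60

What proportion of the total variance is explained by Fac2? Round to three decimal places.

SS loadings for Fac2 = 0.87² + 0.40² + 0.68² + (-0.20)² + 0.60² = 1.7793
Proportion of variance = 1.7793 / 5 = 0.3559.

0.356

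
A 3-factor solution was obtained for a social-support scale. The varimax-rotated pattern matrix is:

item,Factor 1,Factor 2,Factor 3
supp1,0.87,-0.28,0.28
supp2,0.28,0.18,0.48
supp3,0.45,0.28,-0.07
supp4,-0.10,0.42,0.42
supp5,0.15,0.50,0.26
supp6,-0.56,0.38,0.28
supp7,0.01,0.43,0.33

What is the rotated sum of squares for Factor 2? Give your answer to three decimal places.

SS loadings for Factor 2 = (-0.28)² + 0.18² + 0.28² + 0.42² + 0.50² + 0.38² + 0.43² = 0.0784 + 0.0324 + 0.0784 + 0.1764 + 0.2500 + 0.1444 + 0.1849 = 0.9449

0.945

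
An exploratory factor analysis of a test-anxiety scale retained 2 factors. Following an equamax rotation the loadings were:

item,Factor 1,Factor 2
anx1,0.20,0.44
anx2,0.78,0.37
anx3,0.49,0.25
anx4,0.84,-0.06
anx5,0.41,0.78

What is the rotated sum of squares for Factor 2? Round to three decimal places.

SS loadings for Factor 2 = 0.44² + 0.37² + 0.25² + (-0.06)² + 0.78² = 0.1936 + 0.1369 + 0.0625 + 0.0036 + 0.6084 = 1.0050

1.005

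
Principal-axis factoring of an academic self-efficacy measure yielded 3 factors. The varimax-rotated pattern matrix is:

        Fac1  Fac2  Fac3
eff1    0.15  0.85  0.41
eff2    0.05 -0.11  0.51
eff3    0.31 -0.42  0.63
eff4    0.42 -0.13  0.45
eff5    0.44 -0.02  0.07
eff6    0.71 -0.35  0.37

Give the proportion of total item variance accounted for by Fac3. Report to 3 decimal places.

0.195

SS loadings for Fac3 = 0.41² + 0.51² + 0.63² + 0.45² + 0.07² + 0.37² = 1.1694
Proportion of variance = 1.1694 / 6 = 0.1949.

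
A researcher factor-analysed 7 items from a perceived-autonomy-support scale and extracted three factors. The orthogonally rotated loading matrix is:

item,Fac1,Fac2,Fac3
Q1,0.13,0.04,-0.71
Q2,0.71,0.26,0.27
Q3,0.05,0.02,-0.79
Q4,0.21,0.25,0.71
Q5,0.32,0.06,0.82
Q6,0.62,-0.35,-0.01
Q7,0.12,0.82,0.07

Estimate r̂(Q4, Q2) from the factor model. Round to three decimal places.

r̂ = Σ λ_i·λ_j across factors = (0.21)(0.71) + (0.25)(0.26) + (0.71)(0.27)
  = +0.1491 +0.0650 +0.1917 = 0.4058

0.406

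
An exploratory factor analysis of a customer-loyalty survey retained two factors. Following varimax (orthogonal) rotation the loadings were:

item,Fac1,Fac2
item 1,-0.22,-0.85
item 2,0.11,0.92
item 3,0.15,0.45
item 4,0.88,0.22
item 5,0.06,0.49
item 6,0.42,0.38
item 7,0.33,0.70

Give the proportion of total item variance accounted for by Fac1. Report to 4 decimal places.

SS loadings for Fac1 = (-0.22)² + 0.11² + 0.15² + 0.88² + 0.06² + 0.42² + 0.33² = 1.1463
Proportion of variance = 1.1463 / 7 = 0.1638.

0.1638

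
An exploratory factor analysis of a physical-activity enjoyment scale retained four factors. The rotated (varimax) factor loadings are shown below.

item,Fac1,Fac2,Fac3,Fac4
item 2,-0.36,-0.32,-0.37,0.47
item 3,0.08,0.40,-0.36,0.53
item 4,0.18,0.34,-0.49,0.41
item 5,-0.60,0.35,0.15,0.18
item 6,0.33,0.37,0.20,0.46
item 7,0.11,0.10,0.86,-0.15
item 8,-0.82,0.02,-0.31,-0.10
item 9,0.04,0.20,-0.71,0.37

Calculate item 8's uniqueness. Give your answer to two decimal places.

0.22

h² = (-0.82)² + 0.02² + (-0.31)² + (-0.10)² = 0.6724 + 0.0004 + 0.0961 + 0.0100 = 0.7789
Uniqueness u² = 1 − h² = 1 − 0.7789 = 0.2211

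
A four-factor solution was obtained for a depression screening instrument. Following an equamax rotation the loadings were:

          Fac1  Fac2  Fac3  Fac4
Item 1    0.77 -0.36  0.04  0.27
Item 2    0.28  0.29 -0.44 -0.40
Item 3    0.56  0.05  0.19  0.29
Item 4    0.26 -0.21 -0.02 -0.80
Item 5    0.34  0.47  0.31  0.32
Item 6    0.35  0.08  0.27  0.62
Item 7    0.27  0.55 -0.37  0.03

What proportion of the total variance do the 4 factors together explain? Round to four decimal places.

SS loadings by factor: 1.3635, 0.7901, 0.5376, 1.4447; total = 4.1359.
Total variance with 7 standardized items is 7, so the solution explains 4.1359/7 = 0.5908.

0.5908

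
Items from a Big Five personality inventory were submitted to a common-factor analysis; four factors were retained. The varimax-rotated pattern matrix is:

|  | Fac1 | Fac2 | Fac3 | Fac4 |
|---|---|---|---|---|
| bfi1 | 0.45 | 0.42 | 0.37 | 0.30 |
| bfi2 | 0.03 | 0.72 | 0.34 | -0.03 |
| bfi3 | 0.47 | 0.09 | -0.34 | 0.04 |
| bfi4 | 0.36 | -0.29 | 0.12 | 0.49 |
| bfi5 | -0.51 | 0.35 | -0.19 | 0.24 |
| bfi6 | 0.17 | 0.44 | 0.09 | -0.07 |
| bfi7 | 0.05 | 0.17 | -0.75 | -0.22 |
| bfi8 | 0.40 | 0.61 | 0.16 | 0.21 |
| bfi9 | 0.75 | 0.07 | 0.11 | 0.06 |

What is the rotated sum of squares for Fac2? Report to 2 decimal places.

SS loadings for Fac2 = 0.42² + 0.72² + 0.09² + (-0.29)² + 0.35² + 0.44² + 0.17² + 0.61² + 0.07² = 0.1764 + 0.5184 + 0.0081 + 0.0841 + 0.1225 + 0.1936 + 0.0289 + 0.3721 + 0.0049 = 1.5090

1.51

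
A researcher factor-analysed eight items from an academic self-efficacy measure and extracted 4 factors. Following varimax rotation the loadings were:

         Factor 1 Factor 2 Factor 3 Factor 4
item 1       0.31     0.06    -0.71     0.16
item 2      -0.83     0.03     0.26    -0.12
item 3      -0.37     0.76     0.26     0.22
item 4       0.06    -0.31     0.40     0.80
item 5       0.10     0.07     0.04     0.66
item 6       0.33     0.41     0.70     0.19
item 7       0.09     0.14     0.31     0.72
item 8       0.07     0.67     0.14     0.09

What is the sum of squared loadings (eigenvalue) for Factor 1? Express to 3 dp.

SS loadings for Factor 1 = 0.31² + (-0.83)² + (-0.37)² + 0.06² + 0.10² + 0.33² + 0.09² + 0.07² = 0.0961 + 0.6889 + 0.1369 + 0.0036 + 0.0100 + 0.1089 + 0.0081 + 0.0049 = 1.0574

1.057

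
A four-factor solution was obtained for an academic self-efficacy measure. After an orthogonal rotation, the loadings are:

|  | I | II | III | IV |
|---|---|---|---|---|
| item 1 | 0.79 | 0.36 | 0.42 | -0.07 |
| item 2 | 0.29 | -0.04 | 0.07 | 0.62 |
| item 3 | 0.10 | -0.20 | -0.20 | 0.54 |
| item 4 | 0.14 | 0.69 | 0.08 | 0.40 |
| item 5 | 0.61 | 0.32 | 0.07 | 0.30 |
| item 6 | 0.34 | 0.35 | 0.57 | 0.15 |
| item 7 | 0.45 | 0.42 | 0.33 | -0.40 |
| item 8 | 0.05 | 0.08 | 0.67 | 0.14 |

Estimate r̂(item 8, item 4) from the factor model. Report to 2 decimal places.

r̂ = Σ λ_i·λ_j across factors = (0.05)(0.14) + (0.08)(0.69) + (0.67)(0.08) + (0.14)(0.40)
  = +0.0070 +0.0552 +0.0536 +0.0560 = 0.1718

0.17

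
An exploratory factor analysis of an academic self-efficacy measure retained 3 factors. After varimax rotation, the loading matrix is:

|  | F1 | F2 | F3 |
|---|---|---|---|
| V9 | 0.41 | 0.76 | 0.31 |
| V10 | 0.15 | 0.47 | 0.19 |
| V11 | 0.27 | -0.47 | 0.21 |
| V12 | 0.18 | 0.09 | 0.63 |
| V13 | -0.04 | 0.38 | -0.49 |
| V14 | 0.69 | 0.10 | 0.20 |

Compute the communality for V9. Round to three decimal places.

h² = 0.41² + 0.76² + 0.31² = 0.1681 + 0.5776 + 0.0961 = 0.8418

0.842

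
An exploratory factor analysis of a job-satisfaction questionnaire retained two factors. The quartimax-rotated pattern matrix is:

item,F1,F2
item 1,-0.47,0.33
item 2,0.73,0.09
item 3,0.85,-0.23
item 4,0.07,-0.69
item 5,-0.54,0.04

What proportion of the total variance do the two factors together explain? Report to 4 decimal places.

Communalities: 0.3298, 0.5410, 0.7754, 0.4810, 0.2932; Σh² = 2.4204.
Total variance with 5 standardized items is 5, so the solution explains 2.4204/5 = 0.4841.

0.4841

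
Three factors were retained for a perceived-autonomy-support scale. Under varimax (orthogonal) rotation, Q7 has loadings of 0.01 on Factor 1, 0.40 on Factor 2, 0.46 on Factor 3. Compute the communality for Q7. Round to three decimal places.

h² = 0.01² + 0.40² + 0.46² = 0.0001 + 0.1600 + 0.2116 = 0.3717

0.372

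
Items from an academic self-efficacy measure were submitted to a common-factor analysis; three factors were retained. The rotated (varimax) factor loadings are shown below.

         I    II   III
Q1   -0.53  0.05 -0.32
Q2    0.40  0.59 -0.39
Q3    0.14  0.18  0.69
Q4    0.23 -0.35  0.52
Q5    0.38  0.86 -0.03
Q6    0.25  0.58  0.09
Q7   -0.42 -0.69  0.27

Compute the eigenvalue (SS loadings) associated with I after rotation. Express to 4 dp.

0.8967

SS loadings for I = (-0.53)² + 0.40² + 0.14² + 0.23² + 0.38² + 0.25² + (-0.42)² = 0.2809 + 0.1600 + 0.0196 + 0.0529 + 0.1444 + 0.0625 + 0.1764 = 0.8967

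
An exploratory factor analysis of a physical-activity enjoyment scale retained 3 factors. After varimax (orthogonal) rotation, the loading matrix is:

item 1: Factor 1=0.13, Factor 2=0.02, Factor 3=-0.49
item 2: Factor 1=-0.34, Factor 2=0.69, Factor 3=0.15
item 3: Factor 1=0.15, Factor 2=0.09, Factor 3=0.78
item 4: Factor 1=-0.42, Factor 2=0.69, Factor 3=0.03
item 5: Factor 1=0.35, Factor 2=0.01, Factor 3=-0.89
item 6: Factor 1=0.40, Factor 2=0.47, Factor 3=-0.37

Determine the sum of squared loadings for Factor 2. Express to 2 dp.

SS loadings for Factor 2 = 0.02² + 0.69² + 0.09² + 0.69² + 0.01² + 0.47² = 0.0004 + 0.4761 + 0.0081 + 0.4761 + 0.0001 + 0.2209 = 1.1817

1.18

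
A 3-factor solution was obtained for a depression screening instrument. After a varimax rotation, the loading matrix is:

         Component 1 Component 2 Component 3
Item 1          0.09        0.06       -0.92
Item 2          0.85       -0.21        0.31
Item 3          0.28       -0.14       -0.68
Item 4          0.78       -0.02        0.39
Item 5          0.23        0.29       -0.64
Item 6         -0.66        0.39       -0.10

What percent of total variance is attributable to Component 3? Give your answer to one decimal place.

SS loadings for Component 3 = (-0.92)² + 0.31² + (-0.68)² + 0.39² + (-0.64)² + (-0.10)² = 1.9766
With 6 standardized items, total variance = 6. Proportion = 1.9766/6 = 0.3294 → 32.94%.

32.9%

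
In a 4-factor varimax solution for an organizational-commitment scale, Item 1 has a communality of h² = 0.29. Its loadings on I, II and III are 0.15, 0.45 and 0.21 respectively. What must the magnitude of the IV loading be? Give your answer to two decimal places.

Under orthogonal rotation h² = Σλ², so λ_IV² = h² − (0.2691) = 0.29 − 0.2691 = 0.0209.
|λ| = √0.0209 = 0.1446.

0.14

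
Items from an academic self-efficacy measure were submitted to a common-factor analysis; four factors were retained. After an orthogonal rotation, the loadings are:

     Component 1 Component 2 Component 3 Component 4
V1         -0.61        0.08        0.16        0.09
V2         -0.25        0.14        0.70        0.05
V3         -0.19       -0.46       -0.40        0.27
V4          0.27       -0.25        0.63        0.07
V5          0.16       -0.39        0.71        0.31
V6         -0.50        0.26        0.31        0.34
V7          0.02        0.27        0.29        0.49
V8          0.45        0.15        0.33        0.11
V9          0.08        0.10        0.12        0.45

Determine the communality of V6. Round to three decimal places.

h² = (-0.50)² + 0.26² + 0.31² + 0.34² = 0.2500 + 0.0676 + 0.0961 + 0.1156 = 0.5293

0.529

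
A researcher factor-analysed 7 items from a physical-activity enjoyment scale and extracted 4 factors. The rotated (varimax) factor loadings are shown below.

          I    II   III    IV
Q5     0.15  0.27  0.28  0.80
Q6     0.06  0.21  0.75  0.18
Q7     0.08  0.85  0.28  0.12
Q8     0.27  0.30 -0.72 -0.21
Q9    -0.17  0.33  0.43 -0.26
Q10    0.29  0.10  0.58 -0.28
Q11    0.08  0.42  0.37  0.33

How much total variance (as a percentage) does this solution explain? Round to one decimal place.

Communalities: 0.8138, 0.6426, 0.8217, 0.7254, 0.3903, 0.5089, 0.4286; Σh² = 4.3313.
Total variance with 7 standardized items is 7, so the solution explains 4.3313/7 = 0.6188 = 61.88%.

61.9%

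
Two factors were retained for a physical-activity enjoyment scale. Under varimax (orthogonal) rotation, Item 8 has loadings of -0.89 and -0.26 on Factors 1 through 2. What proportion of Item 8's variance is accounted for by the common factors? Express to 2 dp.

0.86

h² = (-0.89)² + (-0.26)² = 0.7921 + 0.0676 = 0.8597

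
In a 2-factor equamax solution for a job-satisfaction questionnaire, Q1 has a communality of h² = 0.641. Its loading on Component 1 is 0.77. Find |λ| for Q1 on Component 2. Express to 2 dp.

Under orthogonal rotation h² = Σλ², so λ_Component 2² = h² − (0.5929) = 0.641 − 0.5929 = 0.0481.
|λ| = √0.0481 = 0.2193.

0.22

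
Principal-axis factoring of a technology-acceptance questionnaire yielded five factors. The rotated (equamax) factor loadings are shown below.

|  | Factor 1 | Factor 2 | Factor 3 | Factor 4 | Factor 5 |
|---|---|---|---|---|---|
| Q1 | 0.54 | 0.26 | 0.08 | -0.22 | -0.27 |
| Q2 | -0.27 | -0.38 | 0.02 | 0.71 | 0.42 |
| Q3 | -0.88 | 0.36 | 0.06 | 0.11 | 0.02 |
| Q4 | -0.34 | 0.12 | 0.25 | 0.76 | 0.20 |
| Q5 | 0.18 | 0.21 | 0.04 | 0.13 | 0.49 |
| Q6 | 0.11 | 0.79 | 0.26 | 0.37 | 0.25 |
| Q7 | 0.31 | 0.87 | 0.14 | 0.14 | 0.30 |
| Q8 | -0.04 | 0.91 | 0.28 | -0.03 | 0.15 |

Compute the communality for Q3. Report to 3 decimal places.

0.920

h² = (-0.88)² + 0.36² + 0.06² + 0.11² + 0.02² = 0.7744 + 0.1296 + 0.0036 + 0.0121 + 0.0004 = 0.9201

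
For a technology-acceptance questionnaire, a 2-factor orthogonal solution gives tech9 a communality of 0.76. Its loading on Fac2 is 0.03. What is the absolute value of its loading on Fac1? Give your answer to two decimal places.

Under orthogonal rotation h² = Σλ², so λ_Fac1² = h² − (0.0009) = 0.76 − 0.0009 = 0.7591.
|λ| = √0.7591 = 0.8713.

0.87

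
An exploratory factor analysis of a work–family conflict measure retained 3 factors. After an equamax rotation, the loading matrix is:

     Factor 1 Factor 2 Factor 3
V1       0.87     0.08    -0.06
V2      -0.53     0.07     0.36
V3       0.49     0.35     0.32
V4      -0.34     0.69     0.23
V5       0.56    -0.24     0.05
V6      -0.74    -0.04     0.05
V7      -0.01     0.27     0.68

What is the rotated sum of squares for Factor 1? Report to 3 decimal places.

SS loadings for Factor 1 = 0.87² + (-0.53)² + 0.49² + (-0.34)² + 0.56² + (-0.74)² + (-0.01)² = 0.7569 + 0.2809 + 0.2401 + 0.1156 + 0.3136 + 0.5476 + 0.0001 = 2.2548

2.255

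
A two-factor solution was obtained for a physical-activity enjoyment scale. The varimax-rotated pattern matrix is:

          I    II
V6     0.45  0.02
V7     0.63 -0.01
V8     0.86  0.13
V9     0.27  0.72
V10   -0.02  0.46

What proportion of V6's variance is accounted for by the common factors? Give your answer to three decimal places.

h² = 0.45² + 0.02² = 0.2025 + 0.0004 = 0.2029

0.203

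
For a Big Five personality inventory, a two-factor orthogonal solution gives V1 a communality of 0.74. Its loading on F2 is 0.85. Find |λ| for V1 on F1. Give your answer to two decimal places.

Under orthogonal rotation h² = Σλ², so λ_F1² = h² − (0.7225) = 0.74 − 0.7225 = 0.0175.
|λ| = √0.0175 = 0.1323.

0.13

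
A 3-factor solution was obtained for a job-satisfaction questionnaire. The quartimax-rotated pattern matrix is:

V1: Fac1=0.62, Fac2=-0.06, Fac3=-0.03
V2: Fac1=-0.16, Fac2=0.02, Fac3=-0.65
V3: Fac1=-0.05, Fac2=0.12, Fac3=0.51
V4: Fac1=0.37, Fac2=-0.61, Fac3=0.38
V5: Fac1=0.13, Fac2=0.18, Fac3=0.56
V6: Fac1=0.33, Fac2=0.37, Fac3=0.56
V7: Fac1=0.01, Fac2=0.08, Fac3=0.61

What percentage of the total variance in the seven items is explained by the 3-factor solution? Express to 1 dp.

Communalities: 0.3889, 0.4485, 0.2770, 0.6534, 0.3629, 0.5594, 0.3786; Σh² = 3.0687.
Total variance with 7 standardized items is 7, so the solution explains 3.0687/7 = 0.4384 = 43.84%.

43.8%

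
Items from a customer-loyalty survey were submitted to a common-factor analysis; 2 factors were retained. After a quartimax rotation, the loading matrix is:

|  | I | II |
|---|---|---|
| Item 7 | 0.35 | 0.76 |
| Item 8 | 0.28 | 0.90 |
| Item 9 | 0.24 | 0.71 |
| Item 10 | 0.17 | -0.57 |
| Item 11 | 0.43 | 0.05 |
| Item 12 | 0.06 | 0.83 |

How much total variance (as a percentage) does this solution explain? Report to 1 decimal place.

56.4%

SS loadings by factor: 0.4759, 2.9080; total = 3.3839.
Total variance with 6 standardized items is 6, so the solution explains 3.3839/6 = 0.5640 = 56.40%.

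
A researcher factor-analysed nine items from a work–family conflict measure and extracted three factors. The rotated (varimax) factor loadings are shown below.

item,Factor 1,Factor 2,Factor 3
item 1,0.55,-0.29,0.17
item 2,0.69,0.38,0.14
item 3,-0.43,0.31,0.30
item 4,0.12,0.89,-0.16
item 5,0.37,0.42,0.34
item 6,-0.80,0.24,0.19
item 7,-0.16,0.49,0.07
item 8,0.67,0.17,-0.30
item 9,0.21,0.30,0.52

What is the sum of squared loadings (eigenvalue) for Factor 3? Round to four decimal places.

0.6811

SS loadings for Factor 3 = 0.17² + 0.14² + 0.30² + (-0.16)² + 0.34² + 0.19² + 0.07² + (-0.30)² + 0.52² = 0.0289 + 0.0196 + 0.0900 + 0.0256 + 0.1156 + 0.0361 + 0.0049 + 0.0900 + 0.2704 = 0.6811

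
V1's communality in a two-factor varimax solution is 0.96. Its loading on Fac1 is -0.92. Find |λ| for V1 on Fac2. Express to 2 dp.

Under orthogonal rotation h² = Σλ², so λ_Fac2² = h² − (0.8464) = 0.96 − 0.8464 = 0.1136.
|λ| = √0.1136 = 0.3370.

0.34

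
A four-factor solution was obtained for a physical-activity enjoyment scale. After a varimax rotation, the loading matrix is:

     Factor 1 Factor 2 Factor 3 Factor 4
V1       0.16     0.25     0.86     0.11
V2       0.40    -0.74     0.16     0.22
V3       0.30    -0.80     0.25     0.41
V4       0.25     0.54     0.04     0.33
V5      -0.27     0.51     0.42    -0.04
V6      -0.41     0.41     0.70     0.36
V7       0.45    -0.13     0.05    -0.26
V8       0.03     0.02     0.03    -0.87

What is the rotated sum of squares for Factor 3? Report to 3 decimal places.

1.499

SS loadings for Factor 3 = 0.86² + 0.16² + 0.25² + 0.04² + 0.42² + 0.70² + 0.05² + 0.03² = 0.7396 + 0.0256 + 0.0625 + 0.0016 + 0.1764 + 0.4900 + 0.0025 + 0.0009 = 1.4991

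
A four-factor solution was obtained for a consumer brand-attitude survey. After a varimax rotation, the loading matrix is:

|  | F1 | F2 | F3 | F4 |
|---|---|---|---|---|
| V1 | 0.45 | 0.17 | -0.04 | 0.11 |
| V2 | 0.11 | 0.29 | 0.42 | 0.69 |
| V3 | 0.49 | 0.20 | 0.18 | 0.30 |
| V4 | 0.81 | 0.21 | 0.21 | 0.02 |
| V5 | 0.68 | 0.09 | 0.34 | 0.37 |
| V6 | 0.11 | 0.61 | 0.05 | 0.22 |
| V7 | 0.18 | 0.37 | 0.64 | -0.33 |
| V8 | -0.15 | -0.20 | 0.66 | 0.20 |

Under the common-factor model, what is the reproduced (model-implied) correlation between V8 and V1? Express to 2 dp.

-0.11

r̂ = Σ λ_i·λ_j across factors = (-0.15)(0.45) + (-0.20)(0.17) + (0.66)(-0.04) + (0.20)(0.11)
  = -0.0675 -0.0340 -0.0264 +0.0220 = -0.1059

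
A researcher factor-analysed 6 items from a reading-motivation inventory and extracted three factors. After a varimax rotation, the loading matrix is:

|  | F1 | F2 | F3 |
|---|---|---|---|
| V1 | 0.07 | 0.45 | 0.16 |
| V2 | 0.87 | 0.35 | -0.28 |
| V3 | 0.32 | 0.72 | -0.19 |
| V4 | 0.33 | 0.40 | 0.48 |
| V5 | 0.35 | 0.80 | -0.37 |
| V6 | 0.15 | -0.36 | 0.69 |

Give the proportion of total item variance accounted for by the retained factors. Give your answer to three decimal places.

0.646

Communalities: 0.2330, 0.9578, 0.6569, 0.4993, 0.8994, 0.6282; Σh² = 3.8746.
Total variance with 6 standardized items is 6, so the solution explains 3.8746/6 = 0.6458.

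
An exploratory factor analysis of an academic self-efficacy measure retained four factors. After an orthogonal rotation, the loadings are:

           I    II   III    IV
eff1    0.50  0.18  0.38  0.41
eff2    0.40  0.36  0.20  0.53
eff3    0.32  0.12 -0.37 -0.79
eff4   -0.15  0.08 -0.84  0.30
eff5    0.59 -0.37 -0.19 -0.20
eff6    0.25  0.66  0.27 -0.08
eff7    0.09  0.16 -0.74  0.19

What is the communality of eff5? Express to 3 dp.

h² = 0.59² + (-0.37)² + (-0.19)² + (-0.20)² = 0.3481 + 0.1369 + 0.0361 + 0.0400 = 0.5611

0.561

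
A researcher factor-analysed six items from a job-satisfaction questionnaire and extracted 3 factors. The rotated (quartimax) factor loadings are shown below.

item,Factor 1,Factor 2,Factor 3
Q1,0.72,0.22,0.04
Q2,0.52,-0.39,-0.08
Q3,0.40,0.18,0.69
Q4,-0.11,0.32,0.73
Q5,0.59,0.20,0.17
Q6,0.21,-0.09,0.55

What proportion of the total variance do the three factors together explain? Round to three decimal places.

SS loadings by factor: 1.3531, 0.3834, 1.3484; total = 3.0849.
Total variance with 6 standardized items is 6, so the solution explains 3.0849/6 = 0.5141.

0.514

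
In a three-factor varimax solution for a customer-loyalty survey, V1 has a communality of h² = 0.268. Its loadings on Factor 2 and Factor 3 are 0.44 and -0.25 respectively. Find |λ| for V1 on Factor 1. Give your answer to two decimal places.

0.11

Under orthogonal rotation h² = Σλ², so λ_Factor 1² = h² − (0.2561) = 0.268 − 0.2561 = 0.0119.
|λ| = √0.0119 = 0.1091.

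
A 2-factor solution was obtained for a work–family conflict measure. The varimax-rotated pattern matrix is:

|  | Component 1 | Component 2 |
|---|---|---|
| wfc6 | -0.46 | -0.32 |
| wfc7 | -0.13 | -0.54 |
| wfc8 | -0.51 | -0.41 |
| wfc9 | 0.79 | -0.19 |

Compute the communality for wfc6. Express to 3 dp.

h² = (-0.46)² + (-0.32)² = 0.2116 + 0.1024 = 0.3140

0.314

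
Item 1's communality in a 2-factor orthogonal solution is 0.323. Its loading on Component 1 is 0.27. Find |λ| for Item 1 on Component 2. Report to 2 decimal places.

Under orthogonal rotation h² = Σλ², so λ_Component 2² = h² − (0.0729) = 0.323 − 0.0729 = 0.2501.
|λ| = √0.2501 = 0.5001.

0.50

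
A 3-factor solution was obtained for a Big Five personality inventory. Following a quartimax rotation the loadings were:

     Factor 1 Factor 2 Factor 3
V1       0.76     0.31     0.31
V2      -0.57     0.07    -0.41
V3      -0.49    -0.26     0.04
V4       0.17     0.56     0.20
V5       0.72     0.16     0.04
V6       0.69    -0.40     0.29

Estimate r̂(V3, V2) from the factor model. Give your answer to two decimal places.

r̂ = Σ λ_i·λ_j across factors = (-0.49)(-0.57) + (-0.26)(0.07) + (0.04)(-0.41)
  = +0.2793 -0.0182 -0.0164 = 0.2447

0.24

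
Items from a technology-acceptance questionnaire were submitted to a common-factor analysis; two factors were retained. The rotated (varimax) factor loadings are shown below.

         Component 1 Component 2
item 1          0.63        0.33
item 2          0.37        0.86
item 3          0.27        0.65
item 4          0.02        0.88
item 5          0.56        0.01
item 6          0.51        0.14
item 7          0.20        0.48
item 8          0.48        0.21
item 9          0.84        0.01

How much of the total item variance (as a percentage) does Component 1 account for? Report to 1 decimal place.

24.0%

SS loadings for Component 1 = 0.63² + 0.37² + 0.27² + 0.02² + 0.56² + 0.51² + 0.20² + 0.48² + 0.84² = 2.1568
With 9 standardized items, total variance = 9. Proportion = 2.1568/9 = 0.2396 → 23.96%.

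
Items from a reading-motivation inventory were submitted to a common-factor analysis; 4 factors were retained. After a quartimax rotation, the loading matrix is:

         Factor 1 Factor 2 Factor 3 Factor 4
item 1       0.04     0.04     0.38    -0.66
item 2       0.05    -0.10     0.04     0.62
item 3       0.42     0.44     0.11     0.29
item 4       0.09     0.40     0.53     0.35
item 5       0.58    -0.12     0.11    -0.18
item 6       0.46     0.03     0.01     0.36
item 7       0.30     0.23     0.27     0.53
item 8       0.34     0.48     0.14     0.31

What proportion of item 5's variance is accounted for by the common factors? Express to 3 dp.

h² = 0.58² + (-0.12)² + 0.11² + (-0.18)² = 0.3364 + 0.0144 + 0.0121 + 0.0324 = 0.3953

0.395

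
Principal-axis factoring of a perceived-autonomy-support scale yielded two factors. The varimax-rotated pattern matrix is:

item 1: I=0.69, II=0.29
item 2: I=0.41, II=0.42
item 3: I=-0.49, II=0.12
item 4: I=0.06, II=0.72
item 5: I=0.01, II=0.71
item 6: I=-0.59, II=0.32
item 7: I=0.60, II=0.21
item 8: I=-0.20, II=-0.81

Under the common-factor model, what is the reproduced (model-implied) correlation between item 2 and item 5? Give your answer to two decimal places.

0.30

r̂ = Σ λ_i·λ_j across factors = (0.41)(0.01) + (0.42)(0.71)
  = +0.0041 +0.2982 = 0.3023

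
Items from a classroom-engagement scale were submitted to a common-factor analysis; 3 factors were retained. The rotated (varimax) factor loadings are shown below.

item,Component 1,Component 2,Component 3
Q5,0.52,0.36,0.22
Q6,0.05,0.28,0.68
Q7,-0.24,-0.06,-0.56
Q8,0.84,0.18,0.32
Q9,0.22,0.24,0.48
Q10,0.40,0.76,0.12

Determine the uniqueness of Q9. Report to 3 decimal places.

0.664

h² = 0.22² + 0.24² + 0.48² = 0.0484 + 0.0576 + 0.2304 = 0.3364
Uniqueness u² = 1 − h² = 1 − 0.3364 = 0.6636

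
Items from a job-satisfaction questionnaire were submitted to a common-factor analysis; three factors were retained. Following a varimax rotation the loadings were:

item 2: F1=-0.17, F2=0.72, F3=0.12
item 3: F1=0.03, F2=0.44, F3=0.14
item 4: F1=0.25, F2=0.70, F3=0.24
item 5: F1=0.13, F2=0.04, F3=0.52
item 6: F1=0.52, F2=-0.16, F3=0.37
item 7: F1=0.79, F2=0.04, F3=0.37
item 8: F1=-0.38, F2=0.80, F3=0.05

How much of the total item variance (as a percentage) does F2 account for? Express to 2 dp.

26.73%

SS loadings for F2 = 0.72² + 0.44² + 0.70² + 0.04² + (-0.16)² + 0.04² + 0.80² = 1.8708
With 7 standardized items, total variance = 7. Proportion = 1.8708/7 = 0.2673 → 26.73%.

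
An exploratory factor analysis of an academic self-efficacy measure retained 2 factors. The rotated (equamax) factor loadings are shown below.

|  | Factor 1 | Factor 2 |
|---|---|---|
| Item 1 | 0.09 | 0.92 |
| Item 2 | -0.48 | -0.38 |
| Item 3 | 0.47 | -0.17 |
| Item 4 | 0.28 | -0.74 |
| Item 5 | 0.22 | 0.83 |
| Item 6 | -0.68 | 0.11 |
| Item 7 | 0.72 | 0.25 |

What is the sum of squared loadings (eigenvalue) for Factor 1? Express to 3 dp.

SS loadings for Factor 1 = 0.09² + (-0.48)² + 0.47² + 0.28² + 0.22² + (-0.68)² + 0.72² = 0.0081 + 0.2304 + 0.2209 + 0.0784 + 0.0484 + 0.4624 + 0.5184 = 1.5670

1.567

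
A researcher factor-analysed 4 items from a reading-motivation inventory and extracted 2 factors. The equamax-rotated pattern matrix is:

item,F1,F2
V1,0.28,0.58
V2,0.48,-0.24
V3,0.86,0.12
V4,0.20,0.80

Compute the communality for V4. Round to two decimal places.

0.68

h² = 0.20² + 0.80² = 0.0400 + 0.6400 = 0.6800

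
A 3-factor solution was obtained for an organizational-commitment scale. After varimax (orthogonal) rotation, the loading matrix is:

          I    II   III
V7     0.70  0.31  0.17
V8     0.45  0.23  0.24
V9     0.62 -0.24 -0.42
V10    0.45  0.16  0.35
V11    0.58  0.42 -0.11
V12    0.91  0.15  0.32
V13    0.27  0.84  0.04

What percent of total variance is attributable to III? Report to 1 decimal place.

7.2%

SS loadings for III = 0.17² + 0.24² + (-0.42)² + 0.35² + (-0.11)² + 0.32² + 0.04² = 0.5015
With 7 standardized items, total variance = 7. Proportion = 0.5015/7 = 0.0716 → 7.16%.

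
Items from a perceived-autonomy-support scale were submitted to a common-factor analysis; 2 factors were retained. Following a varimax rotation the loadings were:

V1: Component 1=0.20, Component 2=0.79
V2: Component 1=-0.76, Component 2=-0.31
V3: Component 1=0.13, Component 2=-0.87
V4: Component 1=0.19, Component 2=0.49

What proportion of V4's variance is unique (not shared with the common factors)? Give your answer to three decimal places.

h² = 0.19² + 0.49² = 0.0361 + 0.2401 = 0.2762
Uniqueness u² = 1 − h² = 1 − 0.2762 = 0.7238

0.724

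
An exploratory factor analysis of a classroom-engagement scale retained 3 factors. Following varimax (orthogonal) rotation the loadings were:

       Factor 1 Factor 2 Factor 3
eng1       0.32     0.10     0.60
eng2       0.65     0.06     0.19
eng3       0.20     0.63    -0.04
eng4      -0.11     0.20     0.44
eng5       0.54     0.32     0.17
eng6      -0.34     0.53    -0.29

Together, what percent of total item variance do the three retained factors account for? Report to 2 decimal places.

Communalities: 0.4724, 0.4622, 0.4385, 0.2457, 0.4229, 0.4806; Σh² = 2.5223.
Total variance with 6 standardized items is 6, so the solution explains 2.5223/6 = 0.4204 = 42.04%.

42.04%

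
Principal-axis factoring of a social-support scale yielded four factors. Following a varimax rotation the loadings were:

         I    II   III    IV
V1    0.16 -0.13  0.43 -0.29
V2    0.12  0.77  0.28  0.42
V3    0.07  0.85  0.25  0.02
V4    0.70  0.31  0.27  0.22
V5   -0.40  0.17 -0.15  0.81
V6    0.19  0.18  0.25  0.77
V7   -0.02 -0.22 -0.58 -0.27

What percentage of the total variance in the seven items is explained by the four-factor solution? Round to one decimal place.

67.4%

Communalities: 0.3115, 0.8621, 0.7903, 0.7074, 0.8675, 0.7239, 0.4581; Σh² = 4.7208.
Total variance with 7 standardized items is 7, so the solution explains 4.7208/7 = 0.6744 = 67.44%.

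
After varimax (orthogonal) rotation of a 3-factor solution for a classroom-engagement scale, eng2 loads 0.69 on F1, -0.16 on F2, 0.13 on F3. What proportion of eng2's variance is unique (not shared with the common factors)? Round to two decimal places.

0.48

h² = 0.69² + (-0.16)² + 0.13² = 0.4761 + 0.0256 + 0.0169 = 0.5186
Uniqueness u² = 1 − h² = 1 − 0.5186 = 0.4814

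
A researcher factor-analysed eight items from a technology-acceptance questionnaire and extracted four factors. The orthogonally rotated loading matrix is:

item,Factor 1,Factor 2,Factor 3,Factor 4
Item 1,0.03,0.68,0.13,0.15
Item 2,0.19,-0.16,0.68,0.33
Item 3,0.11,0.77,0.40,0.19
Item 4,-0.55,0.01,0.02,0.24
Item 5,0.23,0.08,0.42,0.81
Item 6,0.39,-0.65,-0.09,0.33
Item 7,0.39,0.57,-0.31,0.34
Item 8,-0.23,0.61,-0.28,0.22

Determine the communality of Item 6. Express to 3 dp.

h² = 0.39² + (-0.65)² + (-0.09)² + 0.33² = 0.1521 + 0.4225 + 0.0081 + 0.1089 = 0.6916

0.692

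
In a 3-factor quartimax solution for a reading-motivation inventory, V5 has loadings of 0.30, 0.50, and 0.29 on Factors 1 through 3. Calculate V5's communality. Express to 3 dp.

h² = 0.30² + 0.50² + 0.29² = 0.0900 + 0.2500 + 0.0841 = 0.4241

0.424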